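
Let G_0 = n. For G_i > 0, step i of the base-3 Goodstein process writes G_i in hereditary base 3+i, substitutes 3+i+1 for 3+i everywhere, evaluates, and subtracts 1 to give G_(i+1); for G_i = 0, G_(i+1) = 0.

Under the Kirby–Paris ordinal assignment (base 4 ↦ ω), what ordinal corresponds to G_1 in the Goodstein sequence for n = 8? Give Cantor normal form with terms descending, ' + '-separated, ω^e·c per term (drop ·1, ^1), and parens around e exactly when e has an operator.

base 3: 8 = 2·3 + 2; at 4: 2·4 + 2 = 10; next = 9
base 4: 9 = 2·4 + 1; at 5: 2·5 + 1 = 11; next = 10

ω·2 + 1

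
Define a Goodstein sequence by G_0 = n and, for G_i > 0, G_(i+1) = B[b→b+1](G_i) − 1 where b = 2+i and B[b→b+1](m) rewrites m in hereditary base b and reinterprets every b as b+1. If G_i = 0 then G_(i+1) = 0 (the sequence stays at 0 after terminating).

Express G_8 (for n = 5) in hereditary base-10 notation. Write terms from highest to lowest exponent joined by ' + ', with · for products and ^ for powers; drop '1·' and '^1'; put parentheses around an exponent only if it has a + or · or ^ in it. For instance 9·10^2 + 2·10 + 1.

[0] 5 ≡ 2^2 + 1 (base 2). Lift 3: 28. −1: 27.
[1] 27 ≡ 3^3 (base 3). Lift 4: 256. −1: 255.
[2] 255 ≡ 3·4^3 + 3·4^2 + 3·4 + 3 (base 4). Lift 5: 468. −1: 467.
[3] 467 ≡ 3·5^3 + 3·5^2 + 3·5 + 2 (base 5). Lift 6: 776. −1: 775.
[4] 775 ≡ 3·6^3 + 3·6^2 + 3·6 + 1 (base 6). Lift 7: 1198. −1: 1197.
[5] 1197 ≡ 3·7^3 + 3·7^2 + 3·7 (base 7). Lift 8: 1752. −1: 1751.
[6] 1751 ≡ 3·8^3 + 3·8^2 + 2·8 + 7 (base 8). Lift 9: 2455. −1: 2454.
[7] 2454 ≡ 3·9^3 + 3·9^2 + 2·9 + 6 (base 9). Lift 10: 3326. −1: 3325.
[8] 3325 ≡ 3·10^3 + 3·10^2 + 2·10 + 5 (base 10). Lift 11: 4383. −1: 4382.

3·10^3 + 3·10^2 + 2·10 + 5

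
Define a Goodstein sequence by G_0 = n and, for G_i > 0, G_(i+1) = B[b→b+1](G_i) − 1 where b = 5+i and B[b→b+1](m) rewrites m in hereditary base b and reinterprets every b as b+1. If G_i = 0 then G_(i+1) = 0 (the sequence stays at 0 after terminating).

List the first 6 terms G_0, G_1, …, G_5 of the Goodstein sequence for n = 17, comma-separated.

17, 19, 21, 23, 24, 25

17 —HB5→ 3·5 + 2 —bump→ 3·6 + 2 = 20 —(−1)→ 19
19 —HB6→ 3·6 + 1 —bump→ 3·7 + 1 = 22 —(−1)→ 21
21 —HB7→ 3·7 —bump→ 3·8 = 24 —(−1)→ 23
23 —HB8→ 2·8 + 7 —bump→ 2·9 + 7 = 25 —(−1)→ 24
24 —HB9→ 2·9 + 6 —bump→ 2·10 + 6 = 26 —(−1)→ 25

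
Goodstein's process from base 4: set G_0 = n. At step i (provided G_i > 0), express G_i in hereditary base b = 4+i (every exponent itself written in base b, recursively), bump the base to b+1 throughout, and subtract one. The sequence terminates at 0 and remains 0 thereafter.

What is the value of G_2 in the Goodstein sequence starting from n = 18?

36

[0] 18 ≡ 4^2 + 2 (base 4). Lift 5: 27. −1: 26.
[1] 26 ≡ 5^2 + 1 (base 5). Lift 6: 37. −1: 36.
[2] 36 ≡ 6^2 (base 6). Lift 7: 49. −1: 48.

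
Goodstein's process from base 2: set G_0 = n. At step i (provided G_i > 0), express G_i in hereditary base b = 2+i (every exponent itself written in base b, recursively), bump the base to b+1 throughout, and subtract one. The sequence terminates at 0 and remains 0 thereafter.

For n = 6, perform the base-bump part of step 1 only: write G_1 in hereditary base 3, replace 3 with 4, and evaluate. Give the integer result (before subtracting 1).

258

G_0 = 6. HB_2(6) = 2^2 + 2. Bump = 30. G_1 = 29.
G_1 = 29. HB_3(29) = 3^3 + 2. Bump = 258. G_2 = 257.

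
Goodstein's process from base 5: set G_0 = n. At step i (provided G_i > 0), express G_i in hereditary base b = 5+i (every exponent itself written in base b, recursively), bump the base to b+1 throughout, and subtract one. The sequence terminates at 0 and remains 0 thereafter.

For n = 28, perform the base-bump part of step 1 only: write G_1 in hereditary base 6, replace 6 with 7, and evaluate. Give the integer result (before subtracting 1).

step 0: 28 = 5^2 + 3; sub 6 for 5: 6^2 + 3; = 39; G_1 = 39−1 = 38
step 1: 38 = 6^2 + 2; sub 7 for 6: 7^2 + 2; = 51; G_2 = 51−1 = 50

51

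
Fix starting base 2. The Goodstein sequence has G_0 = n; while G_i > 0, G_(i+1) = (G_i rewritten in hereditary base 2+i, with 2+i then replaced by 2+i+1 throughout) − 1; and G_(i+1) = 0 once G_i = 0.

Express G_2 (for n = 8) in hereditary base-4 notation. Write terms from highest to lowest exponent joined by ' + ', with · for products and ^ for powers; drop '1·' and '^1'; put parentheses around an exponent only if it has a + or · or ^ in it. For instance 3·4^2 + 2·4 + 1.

2·4^4 + 2·4^2 + 2·4 + 1

step 0: 8 = 2^(2 + 1); sub 3 for 2: 3^(3 + 1); = 81; G_1 = 81−1 = 80
step 1: 80 = 2·3^3 + 2·3^2 + 2·3 + 2; sub 4 for 3: 2·4^4 + 2·4^2 + 2·4 + 2; = 554; G_2 = 554−1 = 553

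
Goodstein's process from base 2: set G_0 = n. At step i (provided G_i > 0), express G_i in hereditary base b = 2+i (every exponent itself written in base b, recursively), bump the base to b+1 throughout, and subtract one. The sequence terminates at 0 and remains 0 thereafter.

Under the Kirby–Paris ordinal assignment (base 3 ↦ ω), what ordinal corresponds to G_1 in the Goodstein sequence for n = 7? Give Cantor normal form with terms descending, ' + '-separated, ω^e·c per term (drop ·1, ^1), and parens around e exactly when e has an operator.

ω^ω + ω

base 2: 7 = 2^2 + 2 + 1; at 3: 3^3 + 3 + 1 = 31; next = 30
base 3: 30 = 3^3 + 3; at 4: 4^4 + 4 = 260; next = 259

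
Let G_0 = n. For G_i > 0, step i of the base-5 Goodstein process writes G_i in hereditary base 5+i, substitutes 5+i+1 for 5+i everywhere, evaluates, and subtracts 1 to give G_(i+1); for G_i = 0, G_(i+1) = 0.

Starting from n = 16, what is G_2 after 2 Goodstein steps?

20

(0) 16|_5 = 3·5 + 1 ↦ 3·6 + 1|_6 = 19 ⇒ 18
(1) 18|_6 = 3·6 ↦ 3·7|_7 = 21 ⇒ 20
(2) 20|_7 = 2·7 + 6 ↦ 2·8 + 6|_8 = 22 ⇒ 21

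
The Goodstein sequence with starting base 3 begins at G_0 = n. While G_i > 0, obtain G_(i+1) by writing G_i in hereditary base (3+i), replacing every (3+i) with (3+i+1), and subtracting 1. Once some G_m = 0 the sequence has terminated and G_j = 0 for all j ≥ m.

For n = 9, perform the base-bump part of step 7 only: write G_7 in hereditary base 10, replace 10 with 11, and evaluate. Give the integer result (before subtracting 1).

27

i=0: 9 = 3^2 (b=3); 3→4: 4^2 = 16; 16−1 = 15
i=1: 15 = 3·4 + 3 (b=4); 4→5: 3·5 + 3 = 18; 18−1 = 17
i=2: 17 = 3·5 + 2 (b=5); 5→6: 3·6 + 2 = 20; 20−1 = 19
i=3: 19 = 3·6 + 1 (b=6); 6→7: 3·7 + 1 = 22; 22−1 = 21
i=4: 21 = 3·7 (b=7); 7→8: 3·8 = 24; 24−1 = 23
i=5: 23 = 2·8 + 7 (b=8); 8→9: 2·9 + 7 = 25; 25−1 = 24
i=6: 24 = 2·9 + 6 (b=9); 9→10: 2·10 + 6 = 26; 26−1 = 25
i=7: 25 = 2·10 + 5 (b=10); 10→11: 2·11 + 5 = 27; 27−1 = 26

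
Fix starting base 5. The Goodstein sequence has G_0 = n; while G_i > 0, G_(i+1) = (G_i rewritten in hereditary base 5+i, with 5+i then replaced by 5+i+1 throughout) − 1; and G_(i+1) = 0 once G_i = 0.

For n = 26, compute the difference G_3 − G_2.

i=0: 26 = 5^2 + 1 (b=5); 5→6: 6^2 + 1 = 37; 37−1 = 36
i=1: 36 = 6^2 (b=6); 6→7: 7^2 = 49; 49−1 = 48
i=2: 48 = 6·7 + 6 (b=7); 7→8: 6·8 + 6 = 54; 54−1 = 53

5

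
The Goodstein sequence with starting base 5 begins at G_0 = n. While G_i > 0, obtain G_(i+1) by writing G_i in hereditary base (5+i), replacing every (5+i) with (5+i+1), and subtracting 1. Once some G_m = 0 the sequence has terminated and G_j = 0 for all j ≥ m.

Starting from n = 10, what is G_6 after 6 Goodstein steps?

11

i=0: 10 = 2·5 (b=5); 5→6: 2·6 = 12; 12−1 = 11
i=1: 11 = 6 + 5 (b=6); 6→7: 7 + 5 = 12; 12−1 = 11
i=2: 11 = 7 + 4 (b=7); 7→8: 8 + 4 = 12; 12−1 = 11
i=3: 11 = 8 + 3 (b=8); 8→9: 9 + 3 = 12; 12−1 = 11
i=4: 11 = 9 + 2 (b=9); 9→10: 10 + 2 = 12; 12−1 = 11
i=5: 11 = 10 + 1 (b=10); 10→11: 11 + 1 = 12; 12−1 = 11
i=6: 11 = 11 (b=11); 11→12: 12 = 12; 12−1 = 11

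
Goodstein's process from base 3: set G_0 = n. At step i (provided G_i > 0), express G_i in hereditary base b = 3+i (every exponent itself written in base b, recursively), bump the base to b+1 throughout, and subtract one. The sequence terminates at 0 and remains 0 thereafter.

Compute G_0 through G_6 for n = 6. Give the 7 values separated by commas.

6, 7, 7, 7, 7, 7, 6

base 3: 6 = 2·3; at 4: 2·4 = 8; next = 7
base 4: 7 = 4 + 3; at 5: 5 + 3 = 8; next = 7
base 5: 7 = 5 + 2; at 6: 6 + 2 = 8; next = 7
base 6: 7 = 6 + 1; at 7: 7 + 1 = 8; next = 7
base 7: 7 = 7; at 8: 8 = 8; next = 7
base 8: 7 = 7; at 9: 7 = 7; next = 6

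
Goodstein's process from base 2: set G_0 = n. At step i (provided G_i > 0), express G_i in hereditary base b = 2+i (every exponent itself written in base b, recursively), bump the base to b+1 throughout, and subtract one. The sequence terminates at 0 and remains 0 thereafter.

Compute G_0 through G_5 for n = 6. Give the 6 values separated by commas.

G_0=6  [base 2] 2^2 + 2  →[2↦3]→  3^3 + 3 = 30  −1 ⇒ G_1=29
G_1=29  [base 3] 3^3 + 2  →[3↦4]→  4^4 + 2 = 258  −1 ⇒ G_2=257
G_2=257  [base 4] 4^4 + 1  →[4↦5]→  5^5 + 1 = 3126  −1 ⇒ G_3=3125
G_3=3125  [base 5] 5^5  →[5↦6]→  6^6 = 46656  −1 ⇒ G_4=46655
G_4=46655  [base 6] 5·6^5 + 5·6^4 + 5·6^3 + 5·6^2 + 5·6 + 5  →[6↦7]→  5·7^5 + 5·7^4 + 5·7^3 + 5·7^2 + 5·7 + 5 = 98040  −1 ⇒ G_5=98039

6, 29, 257, 3125, 46655, 98039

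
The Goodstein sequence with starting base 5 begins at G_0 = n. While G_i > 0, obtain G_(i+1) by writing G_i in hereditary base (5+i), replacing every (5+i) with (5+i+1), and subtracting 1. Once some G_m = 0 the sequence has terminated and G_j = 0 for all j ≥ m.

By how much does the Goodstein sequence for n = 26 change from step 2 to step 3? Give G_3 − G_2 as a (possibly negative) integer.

5

G_0 = 26. HB_5(26) = 5^2 + 1. Bump = 37. G_1 = 36.
G_1 = 36. HB_6(36) = 6^2. Bump = 49. G_2 = 48.
G_2 = 48. HB_7(48) = 6·7 + 6. Bump = 54. G_3 = 53.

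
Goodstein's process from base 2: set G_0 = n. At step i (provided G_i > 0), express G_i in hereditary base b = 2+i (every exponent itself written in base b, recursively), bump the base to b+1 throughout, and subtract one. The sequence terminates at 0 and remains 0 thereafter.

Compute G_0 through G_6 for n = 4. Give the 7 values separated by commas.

4 —HB2→ 2^2 —bump→ 3^3 = 27 —(−1)→ 26
26 —HB3→ 2·3^2 + 2·3 + 2 —bump→ 2·4^2 + 2·4 + 2 = 42 —(−1)→ 41
41 —HB4→ 2·4^2 + 2·4 + 1 —bump→ 2·5^2 + 2·5 + 1 = 61 —(−1)→ 60
60 —HB5→ 2·5^2 + 2·5 —bump→ 2·6^2 + 2·6 = 84 —(−1)→ 83
83 —HB6→ 2·6^2 + 6 + 5 —bump→ 2·7^2 + 7 + 5 = 110 —(−1)→ 109
109 —HB7→ 2·7^2 + 7 + 4 —bump→ 2·8^2 + 8 + 4 = 140 —(−1)→ 139

4, 26, 41, 60, 83, 109, 139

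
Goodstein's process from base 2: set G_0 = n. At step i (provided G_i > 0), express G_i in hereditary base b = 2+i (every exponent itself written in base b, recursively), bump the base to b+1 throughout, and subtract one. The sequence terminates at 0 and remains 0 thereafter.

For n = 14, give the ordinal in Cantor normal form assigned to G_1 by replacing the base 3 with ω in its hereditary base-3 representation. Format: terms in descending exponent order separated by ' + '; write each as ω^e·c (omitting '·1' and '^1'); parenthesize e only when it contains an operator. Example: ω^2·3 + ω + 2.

(0) 14|_2 = 2^(2 + 1) + 2^2 + 2 ↦ 3^(3 + 1) + 3^3 + 3|_3 = 111 ⇒ 110
(1) 110|_3 = 3^(3 + 1) + 3^3 + 2 ↦ 4^(4 + 1) + 4^4 + 2|_4 = 1282 ⇒ 1281

ω^(ω + 1) + ω^ω + 2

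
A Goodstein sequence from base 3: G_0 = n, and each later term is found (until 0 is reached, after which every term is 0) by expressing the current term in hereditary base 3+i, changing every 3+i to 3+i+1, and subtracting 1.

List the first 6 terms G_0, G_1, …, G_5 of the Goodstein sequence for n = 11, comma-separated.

[0] 11 ≡ 3^2 + 2 (base 3). Lift 4: 18. −1: 17.
[1] 17 ≡ 4^2 + 1 (base 4). Lift 5: 26. −1: 25.
[2] 25 ≡ 5^2 (base 5). Lift 6: 36. −1: 35.
[3] 35 ≡ 5·6 + 5 (base 6). Lift 7: 40. −1: 39.
[4] 39 ≡ 5·7 + 4 (base 7). Lift 8: 44. −1: 43.

11, 17, 25, 35, 39, 43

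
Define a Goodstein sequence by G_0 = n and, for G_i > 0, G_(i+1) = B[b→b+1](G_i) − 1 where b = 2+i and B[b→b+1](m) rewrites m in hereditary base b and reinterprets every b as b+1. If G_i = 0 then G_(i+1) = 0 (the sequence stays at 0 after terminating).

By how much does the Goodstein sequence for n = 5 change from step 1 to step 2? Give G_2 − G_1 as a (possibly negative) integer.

228

G_0=5  [base 2] 2^2 + 1  →[2↦3]→  3^3 + 1 = 28  −1 ⇒ G_1=27
G_1=27  [base 3] 3^3  →[3↦4]→  4^4 = 256  −1 ⇒ G_2=255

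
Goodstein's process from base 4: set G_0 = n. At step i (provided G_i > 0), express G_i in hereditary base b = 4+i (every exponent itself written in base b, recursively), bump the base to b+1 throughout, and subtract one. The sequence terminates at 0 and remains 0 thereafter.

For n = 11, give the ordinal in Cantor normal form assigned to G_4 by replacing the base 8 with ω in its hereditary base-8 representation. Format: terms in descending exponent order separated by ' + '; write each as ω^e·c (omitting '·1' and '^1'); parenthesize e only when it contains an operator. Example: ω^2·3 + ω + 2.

ω + 7

G_0 = 11. HB_4(11) = 2·4 + 3. Bump = 13. G_1 = 12.
G_1 = 12. HB_5(12) = 2·5 + 2. Bump = 14. G_2 = 13.
G_2 = 13. HB_6(13) = 2·6 + 1. Bump = 15. G_3 = 14.
G_3 = 14. HB_7(14) = 2·7. Bump = 16. G_4 = 15.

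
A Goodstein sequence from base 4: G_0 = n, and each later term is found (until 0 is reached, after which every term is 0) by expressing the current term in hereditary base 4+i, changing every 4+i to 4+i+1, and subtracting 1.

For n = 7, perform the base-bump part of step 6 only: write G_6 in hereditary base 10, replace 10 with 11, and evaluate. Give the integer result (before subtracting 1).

5

step 0: 7 = 4 + 3; sub 5 for 4: 5 + 3; = 8; G_1 = 8−1 = 7
step 1: 7 = 5 + 2; sub 6 for 5: 6 + 2; = 8; G_2 = 8−1 = 7
step 2: 7 = 6 + 1; sub 7 for 6: 7 + 1; = 8; G_3 = 8−1 = 7
step 3: 7 = 7; sub 8 for 7: 8; = 8; G_4 = 8−1 = 7
step 4: 7 = 7; sub 9 for 8: 7; = 7; G_5 = 7−1 = 6
step 5: 6 = 6; sub 10 for 9: 6; = 6; G_6 = 6−1 = 5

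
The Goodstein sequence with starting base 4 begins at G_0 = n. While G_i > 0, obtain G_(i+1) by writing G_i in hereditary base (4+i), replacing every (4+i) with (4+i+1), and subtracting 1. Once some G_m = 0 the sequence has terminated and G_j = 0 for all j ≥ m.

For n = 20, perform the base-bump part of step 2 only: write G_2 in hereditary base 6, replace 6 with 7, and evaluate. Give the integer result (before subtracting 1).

G_0=20  [base 4] 4^2 + 4  →[4↦5]→  5^2 + 5 = 30  −1 ⇒ G_1=29
G_1=29  [base 5] 5^2 + 4  →[5↦6]→  6^2 + 4 = 40  −1 ⇒ G_2=39
G_2=39  [base 6] 6^2 + 3  →[6↦7]→  7^2 + 3 = 52  −1 ⇒ G_3=51

52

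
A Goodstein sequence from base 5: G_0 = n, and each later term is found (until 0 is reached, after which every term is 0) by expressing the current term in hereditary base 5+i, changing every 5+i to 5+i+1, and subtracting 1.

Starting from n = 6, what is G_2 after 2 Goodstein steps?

6

i=0: 6 = 5 + 1 (b=5); 5→6: 6 + 1 = 7; 7−1 = 6
i=1: 6 = 6 (b=6); 6→7: 7 = 7; 7−1 = 6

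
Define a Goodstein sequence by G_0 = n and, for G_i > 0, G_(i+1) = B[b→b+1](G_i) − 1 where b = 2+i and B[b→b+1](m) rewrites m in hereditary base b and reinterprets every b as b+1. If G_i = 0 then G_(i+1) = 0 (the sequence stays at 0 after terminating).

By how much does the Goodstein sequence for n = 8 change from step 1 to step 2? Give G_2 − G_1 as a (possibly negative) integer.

473

base 2: 8 = 2^(2 + 1); at 3: 3^(3 + 1) = 81; next = 80
base 3: 80 = 2·3^3 + 2·3^2 + 2·3 + 2; at 4: 2·4^4 + 2·4^2 + 2·4 + 2 = 554; next = 553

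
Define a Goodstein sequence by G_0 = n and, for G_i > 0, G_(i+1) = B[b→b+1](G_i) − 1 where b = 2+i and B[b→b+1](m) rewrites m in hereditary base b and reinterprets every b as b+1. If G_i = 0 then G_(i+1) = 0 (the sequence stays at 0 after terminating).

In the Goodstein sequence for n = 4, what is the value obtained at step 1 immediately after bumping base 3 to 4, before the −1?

42

i=0: 4 = 2^2 (b=2); 2→3: 3^3 = 27; 27−1 = 26
i=1: 26 = 2·3^2 + 2·3 + 2 (b=3); 3→4: 2·4^2 + 2·4 + 2 = 42; 42−1 = 41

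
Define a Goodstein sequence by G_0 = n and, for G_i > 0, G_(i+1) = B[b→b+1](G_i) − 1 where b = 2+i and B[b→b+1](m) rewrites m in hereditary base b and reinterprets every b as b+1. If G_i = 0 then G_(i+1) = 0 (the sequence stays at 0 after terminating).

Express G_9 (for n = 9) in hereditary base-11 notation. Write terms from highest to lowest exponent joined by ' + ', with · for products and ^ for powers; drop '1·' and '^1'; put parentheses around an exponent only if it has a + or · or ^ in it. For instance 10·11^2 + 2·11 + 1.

G_0 = 9. HB_2(9) = 2^(2 + 1) + 1. Bump = 82. G_1 = 81.
G_1 = 81. HB_3(81) = 3^(3 + 1). Bump = 1024. G_2 = 1023.
G_2 = 1023. HB_4(1023) = 3·4^4 + 3·4^3 + 3·4^2 + 3·4 + 3. Bump = 9843. G_3 = 9842.
G_3 = 9842. HB_5(9842) = 3·5^5 + 3·5^3 + 3·5^2 + 3·5 + 2. Bump = 140744. G_4 = 140743.
G_4 = 140743. HB_6(140743) = 3·6^6 + 3·6^3 + 3·6^2 + 3·6 + 1. Bump = 2471827. G_5 = 2471826.
G_5 = 2471826. HB_7(2471826) = 3·7^7 + 3·7^3 + 3·7^2 + 3·7. Bump = 50333400. G_6 = 50333399.
G_6 = 50333399. HB_8(50333399) = 3·8^8 + 3·8^3 + 3·8^2 + 2·8 + 7. Bump = 1162263922. G_7 = 1162263921.
G_7 = 1162263921. HB_9(1162263921) = 3·9^9 + 3·9^3 + 3·9^2 + 2·9 + 6. Bump = 30000003326. G_8 = 30000003325.
G_8 = 30000003325. HB_10(30000003325) = 3·10^10 + 3·10^3 + 3·10^2 + 2·10 + 5. Bump = 855935016216. G_9 = 855935016215.

3·11^11 + 3·11^3 + 3·11^2 + 2·11 + 4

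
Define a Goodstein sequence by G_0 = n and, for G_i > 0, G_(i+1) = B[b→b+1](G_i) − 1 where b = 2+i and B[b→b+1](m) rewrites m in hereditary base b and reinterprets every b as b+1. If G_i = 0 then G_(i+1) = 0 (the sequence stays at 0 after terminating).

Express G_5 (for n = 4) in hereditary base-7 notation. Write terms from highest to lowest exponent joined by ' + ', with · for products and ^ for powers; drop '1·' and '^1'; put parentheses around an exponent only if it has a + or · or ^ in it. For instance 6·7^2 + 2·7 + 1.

2·7^2 + 7 + 4

[0] 4 ≡ 2^2 (base 2). Lift 3: 27. −1: 26.
[1] 26 ≡ 2·3^2 + 2·3 + 2 (base 3). Lift 4: 42. −1: 41.
[2] 41 ≡ 2·4^2 + 2·4 + 1 (base 4). Lift 5: 61. −1: 60.
[3] 60 ≡ 2·5^2 + 2·5 (base 5). Lift 6: 84. −1: 83.
[4] 83 ≡ 2·6^2 + 6 + 5 (base 6). Lift 7: 110. −1: 109.
[5] 109 ≡ 2·7^2 + 7 + 4 (base 7). Lift 8: 140. −1: 139.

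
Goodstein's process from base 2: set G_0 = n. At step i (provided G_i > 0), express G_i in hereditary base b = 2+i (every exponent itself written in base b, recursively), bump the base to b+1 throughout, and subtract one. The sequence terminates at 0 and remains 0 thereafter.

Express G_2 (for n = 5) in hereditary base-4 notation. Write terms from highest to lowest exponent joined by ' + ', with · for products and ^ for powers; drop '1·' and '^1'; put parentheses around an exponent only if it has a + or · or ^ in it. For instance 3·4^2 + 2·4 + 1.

3·4^3 + 3·4^2 + 3·4 + 3

5 —HB2→ 2^2 + 1 —bump→ 3^3 + 1 = 28 —(−1)→ 27
27 —HB3→ 3^3 —bump→ 4^4 = 256 —(−1)→ 255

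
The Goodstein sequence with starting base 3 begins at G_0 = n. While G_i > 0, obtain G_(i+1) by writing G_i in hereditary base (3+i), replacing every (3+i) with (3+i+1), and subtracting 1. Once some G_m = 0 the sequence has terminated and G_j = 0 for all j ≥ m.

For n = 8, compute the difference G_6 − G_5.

i=0: 8 = 2·3 + 2 (b=3); 3→4: 2·4 + 2 = 10; 10−1 = 9
i=1: 9 = 2·4 + 1 (b=4); 4→5: 2·5 + 1 = 11; 11−1 = 10
i=2: 10 = 2·5 (b=5); 5→6: 2·6 = 12; 12−1 = 11
i=3: 11 = 6 + 5 (b=6); 6→7: 7 + 5 = 12; 12−1 = 11
i=4: 11 = 7 + 4 (b=7); 7→8: 8 + 4 = 12; 12−1 = 11
i=5: 11 = 8 + 3 (b=8); 8→9: 9 + 3 = 12; 12−1 = 11

0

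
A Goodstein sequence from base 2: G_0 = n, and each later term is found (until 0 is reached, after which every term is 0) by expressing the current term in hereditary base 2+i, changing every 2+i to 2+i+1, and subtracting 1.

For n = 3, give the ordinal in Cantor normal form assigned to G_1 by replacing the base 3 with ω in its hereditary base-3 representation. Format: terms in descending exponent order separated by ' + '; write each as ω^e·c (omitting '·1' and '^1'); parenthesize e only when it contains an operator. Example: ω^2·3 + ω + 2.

(0) 3|_2 = 2 + 1 ↦ 3 + 1|_3 = 4 ⇒ 3
(1) 3|_3 = 3 ↦ 4|_4 = 4 ⇒ 3

ω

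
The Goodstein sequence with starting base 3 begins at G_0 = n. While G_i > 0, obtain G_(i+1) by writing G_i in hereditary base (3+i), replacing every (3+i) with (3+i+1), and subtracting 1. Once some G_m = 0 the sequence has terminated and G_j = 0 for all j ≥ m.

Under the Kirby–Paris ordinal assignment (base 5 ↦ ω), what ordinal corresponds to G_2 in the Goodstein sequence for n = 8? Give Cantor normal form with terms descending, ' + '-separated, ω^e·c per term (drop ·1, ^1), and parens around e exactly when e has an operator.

(0) 8|_3 = 2·3 + 2 ↦ 2·4 + 2|_4 = 10 ⇒ 9
(1) 9|_4 = 2·4 + 1 ↦ 2·5 + 1|_5 = 11 ⇒ 10

ω·2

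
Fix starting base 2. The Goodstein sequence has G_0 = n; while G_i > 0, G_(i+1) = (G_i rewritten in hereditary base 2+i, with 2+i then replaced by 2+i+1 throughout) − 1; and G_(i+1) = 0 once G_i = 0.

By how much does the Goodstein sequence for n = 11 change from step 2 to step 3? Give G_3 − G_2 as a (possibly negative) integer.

G_0=11  [base 2] 2^(2 + 1) + 2 + 1  →[2↦3]→  3^(3 + 1) + 3 + 1 = 85  −1 ⇒ G_1=84
G_1=84  [base 3] 3^(3 + 1) + 3  →[3↦4]→  4^(4 + 1) + 4 = 1028  −1 ⇒ G_2=1027
G_2=1027  [base 4] 4^(4 + 1) + 3  →[4↦5]→  5^(5 + 1) + 3 = 15628  −1 ⇒ G_3=15627

14600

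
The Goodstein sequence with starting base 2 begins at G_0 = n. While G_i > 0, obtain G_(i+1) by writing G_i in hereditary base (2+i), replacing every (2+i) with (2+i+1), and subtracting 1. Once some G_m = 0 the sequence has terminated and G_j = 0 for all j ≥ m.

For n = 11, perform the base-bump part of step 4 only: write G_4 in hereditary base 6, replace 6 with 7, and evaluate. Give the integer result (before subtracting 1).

5764802

step 0: 11 = 2^(2 + 1) + 2 + 1; sub 3 for 2: 3^(3 + 1) + 3 + 1; = 85; G_1 = 85−1 = 84
step 1: 84 = 3^(3 + 1) + 3; sub 4 for 3: 4^(4 + 1) + 4; = 1028; G_2 = 1028−1 = 1027
step 2: 1027 = 4^(4 + 1) + 3; sub 5 for 4: 5^(5 + 1) + 3; = 15628; G_3 = 15628−1 = 15627
step 3: 15627 = 5^(5 + 1) + 2; sub 6 for 5: 6^(6 + 1) + 2; = 279938; G_4 = 279938−1 = 279937
step 4: 279937 = 6^(6 + 1) + 1; sub 7 for 6: 7^(7 + 1) + 1; = 5764802; G_5 = 5764802−1 = 5764801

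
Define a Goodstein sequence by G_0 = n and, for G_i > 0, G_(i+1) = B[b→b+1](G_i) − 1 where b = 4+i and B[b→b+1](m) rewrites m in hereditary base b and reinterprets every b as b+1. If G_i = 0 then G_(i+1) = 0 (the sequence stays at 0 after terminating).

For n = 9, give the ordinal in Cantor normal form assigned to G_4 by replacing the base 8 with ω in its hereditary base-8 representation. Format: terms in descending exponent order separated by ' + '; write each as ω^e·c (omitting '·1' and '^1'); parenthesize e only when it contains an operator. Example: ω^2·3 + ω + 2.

G_0=9  [base 4] 2·4 + 1  →[4↦5]→  2·5 + 1 = 11  −1 ⇒ G_1=10
G_1=10  [base 5] 2·5  →[5↦6]→  2·6 = 12  −1 ⇒ G_2=11
G_2=11  [base 6] 6 + 5  →[6↦7]→  7 + 5 = 12  −1 ⇒ G_3=11
G_3=11  [base 7] 7 + 4  →[7↦8]→  8 + 4 = 12  −1 ⇒ G_4=11
G_4=11  [base 8] 8 + 3  →[8↦9]→  9 + 3 = 12  −1 ⇒ G_5=11

ω + 3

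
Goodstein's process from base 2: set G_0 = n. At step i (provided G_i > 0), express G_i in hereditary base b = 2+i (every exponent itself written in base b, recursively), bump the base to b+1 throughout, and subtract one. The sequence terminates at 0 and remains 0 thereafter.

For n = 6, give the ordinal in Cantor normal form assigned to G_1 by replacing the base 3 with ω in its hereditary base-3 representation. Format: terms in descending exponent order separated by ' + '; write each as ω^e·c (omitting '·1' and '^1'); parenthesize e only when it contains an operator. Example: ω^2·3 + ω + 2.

(0) 6|_2 = 2^2 + 2 ↦ 3^3 + 3|_3 = 30 ⇒ 29
(1) 29|_3 = 3^3 + 2 ↦ 4^4 + 2|_4 = 258 ⇒ 257

ω^ω + 2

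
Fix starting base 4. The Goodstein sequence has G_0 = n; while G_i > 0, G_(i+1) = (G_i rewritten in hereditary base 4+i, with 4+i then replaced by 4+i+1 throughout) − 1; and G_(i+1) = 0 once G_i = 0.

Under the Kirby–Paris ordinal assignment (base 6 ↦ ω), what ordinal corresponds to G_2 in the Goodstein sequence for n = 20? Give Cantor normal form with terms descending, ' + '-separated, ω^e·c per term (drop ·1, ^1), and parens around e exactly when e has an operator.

base 4: 20 = 4^2 + 4; at 5: 5^2 + 5 = 30; next = 29
base 5: 29 = 5^2 + 4; at 6: 6^2 + 4 = 40; next = 39
base 6: 39 = 6^2 + 3; at 7: 7^2 + 3 = 52; next = 51

ω^2 + 3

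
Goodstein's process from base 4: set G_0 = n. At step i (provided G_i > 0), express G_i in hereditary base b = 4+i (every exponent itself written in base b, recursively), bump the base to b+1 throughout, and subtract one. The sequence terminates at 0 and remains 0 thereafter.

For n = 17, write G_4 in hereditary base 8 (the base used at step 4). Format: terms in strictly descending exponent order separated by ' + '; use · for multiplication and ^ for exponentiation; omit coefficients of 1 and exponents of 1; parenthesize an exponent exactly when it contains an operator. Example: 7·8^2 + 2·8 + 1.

[0] 17 ≡ 4^2 + 1 (base 4). Lift 5: 26. −1: 25.
[1] 25 ≡ 5^2 (base 5). Lift 6: 36. −1: 35.
[2] 35 ≡ 5·6 + 5 (base 6). Lift 7: 40. −1: 39.
[3] 39 ≡ 5·7 + 4 (base 7). Lift 8: 44. −1: 43.
[4] 43 ≡ 5·8 + 3 (base 8). Lift 9: 48. −1: 47.

5·8 + 3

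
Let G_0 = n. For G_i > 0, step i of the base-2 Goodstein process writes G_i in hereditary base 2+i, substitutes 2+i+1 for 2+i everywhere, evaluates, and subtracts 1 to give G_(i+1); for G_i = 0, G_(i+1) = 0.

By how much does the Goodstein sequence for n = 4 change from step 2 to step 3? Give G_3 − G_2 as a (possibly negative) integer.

19

G_0 = 4. HB_2(4) = 2^2. Bump = 27. G_1 = 26.
G_1 = 26. HB_3(26) = 2·3^2 + 2·3 + 2. Bump = 42. G_2 = 41.
G_2 = 41. HB_4(41) = 2·4^2 + 2·4 + 1. Bump = 61. G_3 = 60.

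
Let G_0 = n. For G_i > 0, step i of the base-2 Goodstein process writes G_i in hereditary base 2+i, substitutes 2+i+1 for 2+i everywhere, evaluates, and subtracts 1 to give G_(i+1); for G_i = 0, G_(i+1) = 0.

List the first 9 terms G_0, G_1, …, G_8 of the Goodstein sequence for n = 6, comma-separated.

[0] 6 ≡ 2^2 + 2 (base 2). Lift 3: 30. −1: 29.
[1] 29 ≡ 3^3 + 2 (base 3). Lift 4: 258. −1: 257.
[2] 257 ≡ 4^4 + 1 (base 4). Lift 5: 3126. −1: 3125.
[3] 3125 ≡ 5^5 (base 5). Lift 6: 46656. −1: 46655.
[4] 46655 ≡ 5·6^5 + 5·6^4 + 5·6^3 + 5·6^2 + 5·6 + 5 (base 6). Lift 7: 98040. −1: 98039.
[5] 98039 ≡ 5·7^5 + 5·7^4 + 5·7^3 + 5·7^2 + 5·7 + 4 (base 7). Lift 8: 187244. −1: 187243.
[6] 187243 ≡ 5·8^5 + 5·8^4 + 5·8^3 + 5·8^2 + 5·8 + 3 (base 8). Lift 9: 332148. −1: 332147.
[7] 332147 ≡ 5·9^5 + 5·9^4 + 5·9^3 + 5·9^2 + 5·9 + 2 (base 9). Lift 10: 555552. −1: 555551.

6, 29, 257, 3125, 46655, 98039, 187243, 332147, 555551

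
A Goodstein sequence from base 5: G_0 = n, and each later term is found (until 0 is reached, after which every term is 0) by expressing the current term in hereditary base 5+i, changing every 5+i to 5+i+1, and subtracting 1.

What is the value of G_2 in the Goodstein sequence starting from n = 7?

(0) 7|_5 = 5 + 2 ↦ 6 + 2|_6 = 8 ⇒ 7
(1) 7|_6 = 6 + 1 ↦ 7 + 1|_7 = 8 ⇒ 7
(2) 7|_7 = 7 ↦ 8|_8 = 8 ⇒ 7

7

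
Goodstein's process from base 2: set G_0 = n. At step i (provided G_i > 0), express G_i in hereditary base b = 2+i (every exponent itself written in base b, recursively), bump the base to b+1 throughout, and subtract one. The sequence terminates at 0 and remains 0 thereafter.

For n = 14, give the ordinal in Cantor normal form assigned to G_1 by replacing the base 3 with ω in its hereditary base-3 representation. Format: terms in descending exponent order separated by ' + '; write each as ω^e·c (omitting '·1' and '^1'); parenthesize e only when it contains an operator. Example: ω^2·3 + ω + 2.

ω^(ω + 1) + ω^ω + 2

base 2: 14 = 2^(2 + 1) + 2^2 + 2; at 3: 3^(3 + 1) + 3^3 + 3 = 111; next = 110
base 3: 110 = 3^(3 + 1) + 3^3 + 2; at 4: 4^(4 + 1) + 4^4 + 2 = 1282; next = 1281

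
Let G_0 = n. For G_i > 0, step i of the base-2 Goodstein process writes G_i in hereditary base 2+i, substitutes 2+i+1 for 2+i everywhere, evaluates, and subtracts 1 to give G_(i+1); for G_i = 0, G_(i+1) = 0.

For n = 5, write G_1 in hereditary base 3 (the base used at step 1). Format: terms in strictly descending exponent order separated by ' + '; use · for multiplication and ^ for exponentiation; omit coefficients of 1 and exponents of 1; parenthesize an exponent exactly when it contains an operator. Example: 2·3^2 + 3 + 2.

3^3

(0) 5|_2 = 2^2 + 1 ↦ 3^3 + 1|_3 = 28 ⇒ 27
(1) 27|_3 = 3^3 ↦ 4^4|_4 = 256 ⇒ 255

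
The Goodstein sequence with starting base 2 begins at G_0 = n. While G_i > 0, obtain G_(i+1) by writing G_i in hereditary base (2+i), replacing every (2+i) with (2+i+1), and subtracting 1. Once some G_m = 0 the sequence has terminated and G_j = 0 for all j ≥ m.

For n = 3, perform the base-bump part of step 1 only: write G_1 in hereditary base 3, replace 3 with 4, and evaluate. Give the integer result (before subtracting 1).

4

[0] 3 ≡ 2 + 1 (base 2). Lift 3: 4. −1: 3.
[1] 3 ≡ 3 (base 3). Lift 4: 4. −1: 3.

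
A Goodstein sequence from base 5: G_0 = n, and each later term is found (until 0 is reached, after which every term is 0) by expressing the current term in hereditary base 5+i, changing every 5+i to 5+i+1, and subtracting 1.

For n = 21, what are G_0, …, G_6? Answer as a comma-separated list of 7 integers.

[0] 21 ≡ 4·5 + 1 (base 5). Lift 6: 25. −1: 24.
[1] 24 ≡ 4·6 (base 6). Lift 7: 28. −1: 27.
[2] 27 ≡ 3·7 + 6 (base 7). Lift 8: 30. −1: 29.
[3] 29 ≡ 3·8 + 5 (base 8). Lift 9: 32. −1: 31.
[4] 31 ≡ 3·9 + 4 (base 9). Lift 10: 34. −1: 33.
[5] 33 ≡ 3·10 + 3 (base 10). Lift 11: 36. −1: 35.

21, 24, 27, 29, 31, 33, 35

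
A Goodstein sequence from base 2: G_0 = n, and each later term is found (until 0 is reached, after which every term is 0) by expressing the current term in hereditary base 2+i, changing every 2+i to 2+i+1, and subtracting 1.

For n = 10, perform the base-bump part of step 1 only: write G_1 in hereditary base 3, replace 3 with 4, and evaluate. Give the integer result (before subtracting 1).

1026

step 0: 10 = 2^(2 + 1) + 2; sub 3 for 2: 3^(3 + 1) + 3; = 84; G_1 = 84−1 = 83
step 1: 83 = 3^(3 + 1) + 2; sub 4 for 3: 4^(4 + 1) + 2; = 1026; G_2 = 1026−1 = 1025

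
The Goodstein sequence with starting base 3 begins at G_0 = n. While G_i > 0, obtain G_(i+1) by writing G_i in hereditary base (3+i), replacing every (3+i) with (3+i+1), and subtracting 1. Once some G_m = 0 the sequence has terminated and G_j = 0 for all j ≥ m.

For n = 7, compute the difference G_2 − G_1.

1

7 —HB3→ 2·3 + 1 —bump→ 2·4 + 1 = 9 —(−1)→ 8
8 —HB4→ 2·4 —bump→ 2·5 = 10 —(−1)→ 9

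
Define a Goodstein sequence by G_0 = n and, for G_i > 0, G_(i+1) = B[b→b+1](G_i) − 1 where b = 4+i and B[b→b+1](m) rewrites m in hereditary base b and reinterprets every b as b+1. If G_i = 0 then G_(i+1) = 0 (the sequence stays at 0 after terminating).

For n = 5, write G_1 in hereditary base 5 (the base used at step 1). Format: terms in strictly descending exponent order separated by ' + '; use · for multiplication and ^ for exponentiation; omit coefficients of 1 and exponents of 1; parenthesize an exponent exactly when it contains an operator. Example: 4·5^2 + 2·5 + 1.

5

(0) 5|_4 = 4 + 1 ↦ 5 + 1|_5 = 6 ⇒ 5
(1) 5|_5 = 5 ↦ 6|_6 = 6 ⇒ 5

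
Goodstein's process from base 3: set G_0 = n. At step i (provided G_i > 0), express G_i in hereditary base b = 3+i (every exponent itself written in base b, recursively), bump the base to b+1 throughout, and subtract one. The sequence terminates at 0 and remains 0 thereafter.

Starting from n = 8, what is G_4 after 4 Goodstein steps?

i=0: 8 = 2·3 + 2 (b=3); 3→4: 2·4 + 2 = 10; 10−1 = 9
i=1: 9 = 2·4 + 1 (b=4); 4→5: 2·5 + 1 = 11; 11−1 = 10
i=2: 10 = 2·5 (b=5); 5→6: 2·6 = 12; 12−1 = 11
i=3: 11 = 6 + 5 (b=6); 6→7: 7 + 5 = 12; 12−1 = 11
i=4: 11 = 7 + 4 (b=7); 7→8: 8 + 4 = 12; 12−1 = 11

11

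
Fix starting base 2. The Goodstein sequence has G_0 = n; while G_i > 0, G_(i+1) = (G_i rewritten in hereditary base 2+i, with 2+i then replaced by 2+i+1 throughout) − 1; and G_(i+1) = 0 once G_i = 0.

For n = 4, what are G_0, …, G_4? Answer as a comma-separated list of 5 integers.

G_0 = 4. HB_2(4) = 2^2. Bump = 27. G_1 = 26.
G_1 = 26. HB_3(26) = 2·3^2 + 2·3 + 2. Bump = 42. G_2 = 41.
G_2 = 41. HB_4(41) = 2·4^2 + 2·4 + 1. Bump = 61. G_3 = 60.
G_3 = 60. HB_5(60) = 2·5^2 + 2·5. Bump = 84. G_4 = 83.

4, 26, 41, 60, 83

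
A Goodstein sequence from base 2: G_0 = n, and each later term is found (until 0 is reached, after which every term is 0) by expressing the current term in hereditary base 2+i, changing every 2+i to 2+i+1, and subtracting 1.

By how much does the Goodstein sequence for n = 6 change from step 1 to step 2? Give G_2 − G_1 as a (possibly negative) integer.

i=0: 6 = 2^2 + 2 (b=2); 2→3: 3^3 + 3 = 30; 30−1 = 29
i=1: 29 = 3^3 + 2 (b=3); 3→4: 4^4 + 2 = 258; 258−1 = 257

228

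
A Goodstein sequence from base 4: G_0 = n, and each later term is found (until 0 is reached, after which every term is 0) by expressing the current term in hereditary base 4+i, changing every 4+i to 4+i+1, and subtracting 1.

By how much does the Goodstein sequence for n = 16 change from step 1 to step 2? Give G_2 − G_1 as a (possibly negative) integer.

3

base 4: 16 = 4^2; at 5: 5^2 = 25; next = 24
base 5: 24 = 4·5 + 4; at 6: 4·6 + 4 = 28; next = 27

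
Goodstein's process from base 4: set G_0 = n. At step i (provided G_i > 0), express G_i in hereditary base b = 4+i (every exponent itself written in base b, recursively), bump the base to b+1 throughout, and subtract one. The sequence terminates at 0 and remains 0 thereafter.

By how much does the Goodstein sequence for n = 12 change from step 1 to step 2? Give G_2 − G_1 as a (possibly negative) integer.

G_0 = 12. HB_4(12) = 3·4. Bump = 15. G_1 = 14.
G_1 = 14. HB_5(14) = 2·5 + 4. Bump = 16. G_2 = 15.

1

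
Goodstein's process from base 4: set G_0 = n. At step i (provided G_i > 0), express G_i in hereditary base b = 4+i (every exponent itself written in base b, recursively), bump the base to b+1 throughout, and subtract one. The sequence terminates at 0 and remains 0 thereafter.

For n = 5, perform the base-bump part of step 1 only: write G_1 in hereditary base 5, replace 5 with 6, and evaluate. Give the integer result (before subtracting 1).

5 —HB4→ 4 + 1 —bump→ 5 + 1 = 6 —(−1)→ 5
5 —HB5→ 5 —bump→ 6 = 6 —(−1)→ 5

6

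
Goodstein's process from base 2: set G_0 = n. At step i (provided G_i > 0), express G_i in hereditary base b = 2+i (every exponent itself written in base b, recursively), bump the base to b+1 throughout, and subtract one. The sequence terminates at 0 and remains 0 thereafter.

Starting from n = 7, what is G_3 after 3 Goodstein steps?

3127

(0) 7|_2 = 2^2 + 2 + 1 ↦ 3^3 + 3 + 1|_3 = 31 ⇒ 30
(1) 30|_3 = 3^3 + 3 ↦ 4^4 + 4|_4 = 260 ⇒ 259
(2) 259|_4 = 4^4 + 3 ↦ 5^5 + 3|_5 = 3128 ⇒ 3127
(3) 3127|_5 = 5^5 + 2 ↦ 6^6 + 2|_6 = 46658 ⇒ 46657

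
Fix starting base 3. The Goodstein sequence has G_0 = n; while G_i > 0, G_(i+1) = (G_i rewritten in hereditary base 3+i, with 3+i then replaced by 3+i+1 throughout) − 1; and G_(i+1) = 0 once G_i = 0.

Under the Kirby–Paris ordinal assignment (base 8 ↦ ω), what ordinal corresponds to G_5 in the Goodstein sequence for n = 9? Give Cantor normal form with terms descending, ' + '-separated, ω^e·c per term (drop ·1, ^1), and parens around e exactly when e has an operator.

ω·2 + 7

i=0: 9 = 3^2 (b=3); 3→4: 4^2 = 16; 16−1 = 15
i=1: 15 = 3·4 + 3 (b=4); 4→5: 3·5 + 3 = 18; 18−1 = 17
i=2: 17 = 3·5 + 2 (b=5); 5→6: 3·6 + 2 = 20; 20−1 = 19
i=3: 19 = 3·6 + 1 (b=6); 6→7: 3·7 + 1 = 22; 22−1 = 21
i=4: 21 = 3·7 (b=7); 7→8: 3·8 = 24; 24−1 = 23
i=5: 23 = 2·8 + 7 (b=8); 8→9: 2·9 + 7 = 25; 25−1 = 24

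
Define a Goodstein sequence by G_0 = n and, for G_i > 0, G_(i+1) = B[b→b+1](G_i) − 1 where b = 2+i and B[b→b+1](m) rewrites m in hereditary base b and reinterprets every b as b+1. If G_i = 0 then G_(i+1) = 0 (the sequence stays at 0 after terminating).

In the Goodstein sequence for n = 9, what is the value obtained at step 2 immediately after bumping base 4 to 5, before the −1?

9843

G_0 = 9. HB_2(9) = 2^(2 + 1) + 1. Bump = 82. G_1 = 81.
G_1 = 81. HB_3(81) = 3^(3 + 1). Bump = 1024. G_2 = 1023.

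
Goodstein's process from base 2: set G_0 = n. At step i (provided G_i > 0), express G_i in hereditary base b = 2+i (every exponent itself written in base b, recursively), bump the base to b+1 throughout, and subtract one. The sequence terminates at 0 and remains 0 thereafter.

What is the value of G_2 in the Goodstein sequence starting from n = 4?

G_0=4  [base 2] 2^2  →[2↦3]→  3^3 = 27  −1 ⇒ G_1=26
G_1=26  [base 3] 2·3^2 + 2·3 + 2  →[3↦4]→  2·4^2 + 2·4 + 2 = 42  −1 ⇒ G_2=41
G_2=41  [base 4] 2·4^2 + 2·4 + 1  →[4↦5]→  2·5^2 + 2·5 + 1 = 61  −1 ⇒ G_3=60

41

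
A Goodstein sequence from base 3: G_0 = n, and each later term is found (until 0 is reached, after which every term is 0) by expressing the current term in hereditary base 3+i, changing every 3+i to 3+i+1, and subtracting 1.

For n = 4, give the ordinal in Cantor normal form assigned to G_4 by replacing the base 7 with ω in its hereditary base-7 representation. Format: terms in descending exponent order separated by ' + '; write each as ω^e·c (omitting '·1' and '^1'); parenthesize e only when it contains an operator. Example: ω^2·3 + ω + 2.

G_0 = 4. HB_3(4) = 3 + 1. Bump = 5. G_1 = 4.
G_1 = 4. HB_4(4) = 4. Bump = 5. G_2 = 4.
G_2 = 4. HB_5(4) = 4. Bump = 4. G_3 = 3.
G_3 = 3. HB_6(3) = 3. Bump = 3. G_4 = 2.
G_4 = 2. HB_7(2) = 2. Bump = 2. G_5 = 1.

2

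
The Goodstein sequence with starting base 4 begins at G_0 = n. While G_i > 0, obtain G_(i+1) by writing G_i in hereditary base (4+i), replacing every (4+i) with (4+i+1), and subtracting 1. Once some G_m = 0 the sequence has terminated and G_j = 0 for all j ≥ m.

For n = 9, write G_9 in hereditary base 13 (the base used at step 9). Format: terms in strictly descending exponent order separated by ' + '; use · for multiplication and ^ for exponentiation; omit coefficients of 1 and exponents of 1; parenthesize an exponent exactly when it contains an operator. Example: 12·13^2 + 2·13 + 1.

step 0: 9 = 2·4 + 1; sub 5 for 4: 2·5 + 1; = 11; G_1 = 11−1 = 10
step 1: 10 = 2·5; sub 6 for 5: 2·6; = 12; G_2 = 12−1 = 11
step 2: 11 = 6 + 5; sub 7 for 6: 7 + 5; = 12; G_3 = 12−1 = 11
step 3: 11 = 7 + 4; sub 8 for 7: 8 + 4; = 12; G_4 = 12−1 = 11
step 4: 11 = 8 + 3; sub 9 for 8: 9 + 3; = 12; G_5 = 12−1 = 11
step 5: 11 = 9 + 2; sub 10 for 9: 10 + 2; = 12; G_6 = 12−1 = 11
step 6: 11 = 10 + 1; sub 11 for 10: 11 + 1; = 12; G_7 = 12−1 = 11
step 7: 11 = 11; sub 12 for 11: 12; = 12; G_8 = 12−1 = 11
step 8: 11 = 11; sub 13 for 12: 11; = 11; G_9 = 11−1 = 10

10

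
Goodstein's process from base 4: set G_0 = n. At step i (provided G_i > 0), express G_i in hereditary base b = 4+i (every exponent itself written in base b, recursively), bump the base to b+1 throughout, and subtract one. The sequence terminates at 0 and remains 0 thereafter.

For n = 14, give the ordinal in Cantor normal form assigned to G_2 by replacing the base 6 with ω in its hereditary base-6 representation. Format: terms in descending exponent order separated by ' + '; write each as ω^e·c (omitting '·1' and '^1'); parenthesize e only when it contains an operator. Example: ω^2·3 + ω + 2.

ω·3

step 0: 14 = 3·4 + 2; sub 5 for 4: 3·5 + 2; = 17; G_1 = 17−1 = 16
step 1: 16 = 3·5 + 1; sub 6 for 5: 3·6 + 1; = 19; G_2 = 19−1 = 18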